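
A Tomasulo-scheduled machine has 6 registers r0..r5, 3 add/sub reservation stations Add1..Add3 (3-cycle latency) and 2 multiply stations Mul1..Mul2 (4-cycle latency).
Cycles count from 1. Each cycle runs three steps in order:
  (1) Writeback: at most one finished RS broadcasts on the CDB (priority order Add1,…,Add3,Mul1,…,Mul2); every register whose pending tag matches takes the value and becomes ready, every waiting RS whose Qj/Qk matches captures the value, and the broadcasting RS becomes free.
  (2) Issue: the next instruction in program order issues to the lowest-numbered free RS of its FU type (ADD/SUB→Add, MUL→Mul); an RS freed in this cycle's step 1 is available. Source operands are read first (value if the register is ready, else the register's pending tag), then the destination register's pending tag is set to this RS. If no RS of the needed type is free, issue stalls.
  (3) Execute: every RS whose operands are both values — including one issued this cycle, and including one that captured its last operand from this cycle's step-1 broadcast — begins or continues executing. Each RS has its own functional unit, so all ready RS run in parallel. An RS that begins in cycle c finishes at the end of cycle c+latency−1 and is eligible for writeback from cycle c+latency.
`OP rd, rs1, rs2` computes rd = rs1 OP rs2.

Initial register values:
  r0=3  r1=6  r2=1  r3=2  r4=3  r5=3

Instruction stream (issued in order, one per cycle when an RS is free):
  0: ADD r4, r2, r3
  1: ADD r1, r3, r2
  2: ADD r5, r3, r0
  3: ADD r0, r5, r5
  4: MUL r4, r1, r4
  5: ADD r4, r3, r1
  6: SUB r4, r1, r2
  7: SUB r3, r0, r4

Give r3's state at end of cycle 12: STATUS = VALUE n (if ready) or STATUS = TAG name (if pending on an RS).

cycle 1: issue ADD r4<-Add1 // r0:3,r1:6,r2:1,r3:2,r4:Add1,r5:3
cycle 2: issue ADD r1<-Add2 // r0:3,r1:Add2,r2:1,r3:2,r4:Add1,r5:3
cycle 3: issue ADD r5<-Add3 // r0:3,r1:Add2,r2:1,r3:2,r4:Add1,r5:Add3
cycle 4: CDB Add1=3; issue ADD r0<-Add1 // r0:Add1,r1:Add2,r2:1,r3:2,r4:3,r5:Add3
cycle 5: CDB Add2=3; issue MUL r4<-Mul1 // r0:Add1,r1:3,r2:1,r3:2,r4:Mul1,r5:Add3
cycle 6: CDB Add3=5; issue ADD r4<-Add2 // r0:Add1,r1:3,r2:1,r3:2,r4:Add2,r5:5
cycle 7: issue SUB r4<-Add3 // r0:Add1,r1:3,r2:1,r3:2,r4:Add3,r5:5
cycle 8: stall // r0:Add1,r1:3,r2:1,r3:2,r4:Add3,r5:5
cycle 9: CDB Add1=10; issue SUB r3<-Add1 // r0:10,r1:3,r2:1,r3:Add1,r4:Add3,r5:5
cycle 10: CDB Add2=5 // r0:10,r1:3,r2:1,r3:Add1,r4:Add3,r5:5
cycle 11: CDB Add3=2 // r0:10,r1:3,r2:1,r3:Add1,r4:2,r5:5
cycle 12: CDB Mul1=9 // r0:10,r1:3,r2:1,r3:Add1,r4:2,r5:5

STATUS = TAG Add1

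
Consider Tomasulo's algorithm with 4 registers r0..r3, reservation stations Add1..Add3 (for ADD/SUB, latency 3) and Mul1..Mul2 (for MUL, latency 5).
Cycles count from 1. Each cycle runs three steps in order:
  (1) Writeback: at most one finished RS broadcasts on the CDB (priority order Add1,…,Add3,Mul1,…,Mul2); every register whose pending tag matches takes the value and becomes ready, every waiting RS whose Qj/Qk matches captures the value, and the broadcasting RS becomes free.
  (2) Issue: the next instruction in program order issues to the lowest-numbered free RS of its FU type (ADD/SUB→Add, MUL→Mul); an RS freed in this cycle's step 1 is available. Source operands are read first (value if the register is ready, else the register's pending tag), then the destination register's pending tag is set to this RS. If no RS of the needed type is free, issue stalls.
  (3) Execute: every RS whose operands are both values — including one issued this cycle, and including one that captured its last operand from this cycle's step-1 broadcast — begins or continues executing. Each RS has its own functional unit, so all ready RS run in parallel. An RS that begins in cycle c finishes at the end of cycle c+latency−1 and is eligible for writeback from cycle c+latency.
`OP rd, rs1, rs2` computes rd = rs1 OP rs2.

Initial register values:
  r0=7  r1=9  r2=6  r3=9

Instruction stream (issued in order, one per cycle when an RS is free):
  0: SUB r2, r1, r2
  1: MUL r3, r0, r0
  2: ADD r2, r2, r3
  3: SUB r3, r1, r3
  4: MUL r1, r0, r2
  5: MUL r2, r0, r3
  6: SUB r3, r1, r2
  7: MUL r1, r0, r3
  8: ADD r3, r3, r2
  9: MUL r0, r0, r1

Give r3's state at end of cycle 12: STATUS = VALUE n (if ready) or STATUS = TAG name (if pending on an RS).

STATUS = TAG Add3

  c1: issue SUB r2<-Add1  regs: r0:7,r1:9,r2:Add1,r3:9
  c2: issue MUL r3<-Mul1  regs: r0:7,r1:9,r2:Add1,r3:Mul1
  c3: issue ADD r2<-Add2  regs: r0:7,r1:9,r2:Add2,r3:Mul1
  c4: CDB Add1=3; issue SUB r3<-Add1  regs: r0:7,r1:9,r2:Add2,r3:Add1
  c5: issue MUL r1<-Mul2  regs: r0:7,r1:Mul2,r2:Add2,r3:Add1
  c6: stall  regs: r0:7,r1:Mul2,r2:Add2,r3:Add1
  c7: CDB Mul1=49; issue MUL r2<-Mul1  regs: r0:7,r1:Mul2,r2:Mul1,r3:Add1
  c8: issue SUB r3<-Add3  regs: r0:7,r1:Mul2,r2:Mul1,r3:Add3
  c9: stall  regs: r0:7,r1:Mul2,r2:Mul1,r3:Add3
  c10: CDB Add1=-40; stall  regs: r0:7,r1:Mul2,r2:Mul1,r3:Add3
  c11: CDB Add2=52; stall  regs: r0:7,r1:Mul2,r2:Mul1,r3:Add3
  c12: stall  regs: r0:7,r1:Mul2,r2:Mul1,r3:Add3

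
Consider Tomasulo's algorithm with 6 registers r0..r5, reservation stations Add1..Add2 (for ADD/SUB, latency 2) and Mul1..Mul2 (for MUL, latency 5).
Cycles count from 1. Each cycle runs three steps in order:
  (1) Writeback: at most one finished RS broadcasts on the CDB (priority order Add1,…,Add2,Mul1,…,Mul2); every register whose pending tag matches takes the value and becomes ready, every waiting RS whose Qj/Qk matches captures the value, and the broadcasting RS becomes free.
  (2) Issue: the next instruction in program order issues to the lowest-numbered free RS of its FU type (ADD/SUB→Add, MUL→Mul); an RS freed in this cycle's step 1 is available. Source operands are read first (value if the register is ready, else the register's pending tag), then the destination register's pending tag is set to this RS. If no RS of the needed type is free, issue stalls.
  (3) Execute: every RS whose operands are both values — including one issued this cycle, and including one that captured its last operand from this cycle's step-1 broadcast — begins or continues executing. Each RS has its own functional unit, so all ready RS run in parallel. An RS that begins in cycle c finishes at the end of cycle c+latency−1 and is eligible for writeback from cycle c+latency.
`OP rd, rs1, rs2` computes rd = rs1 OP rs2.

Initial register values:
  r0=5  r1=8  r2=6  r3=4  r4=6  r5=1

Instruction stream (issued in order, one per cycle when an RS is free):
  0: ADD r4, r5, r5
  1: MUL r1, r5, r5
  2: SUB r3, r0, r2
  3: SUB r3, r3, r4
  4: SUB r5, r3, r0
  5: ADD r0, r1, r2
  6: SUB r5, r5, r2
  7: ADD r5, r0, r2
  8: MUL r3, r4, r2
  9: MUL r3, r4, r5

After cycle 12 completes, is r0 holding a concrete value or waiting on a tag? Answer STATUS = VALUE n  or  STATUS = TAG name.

  c1: issue ADD r4<-Add1  regs: r0:5,r1:8,r2:6,r3:4,r4:Add1,r5:1
  c2: issue MUL r1<-Mul1  regs: r0:5,r1:Mul1,r2:6,r3:4,r4:Add1,r5:1
  c3: CDB Add1=2; issue SUB r3<-Add1  regs: r0:5,r1:Mul1,r2:6,r3:Add1,r4:2,r5:1
  c4: issue SUB r3<-Add2  regs: r0:5,r1:Mul1,r2:6,r3:Add2,r4:2,r5:1
  c5: CDB Add1=-1; issue SUB r5<-Add1  regs: r0:5,r1:Mul1,r2:6,r3:Add2,r4:2,r5:Add1
  c6: stall  regs: r0:5,r1:Mul1,r2:6,r3:Add2,r4:2,r5:Add1
  c7: CDB Add2=-3; issue ADD r0<-Add2  regs: r0:Add2,r1:Mul1,r2:6,r3:-3,r4:2,r5:Add1
  c8: CDB Mul1=1; stall  regs: r0:Add2,r1:1,r2:6,r3:-3,r4:2,r5:Add1
  c9: CDB Add1=-8; issue SUB r5<-Add1  regs: r0:Add2,r1:1,r2:6,r3:-3,r4:2,r5:Add1
  c10: CDB Add2=7; issue ADD r5<-Add2  regs: r0:7,r1:1,r2:6,r3:-3,r4:2,r5:Add2
  c11: CDB Add1=-14; issue MUL r3<-Mul1  regs: r0:7,r1:1,r2:6,r3:Mul1,r4:2,r5:Add2
  c12: CDB Add2=13; issue MUL r3<-Mul2  regs: r0:7,r1:1,r2:6,r3:Mul2,r4:2,r5:13

STATUS = VALUE 7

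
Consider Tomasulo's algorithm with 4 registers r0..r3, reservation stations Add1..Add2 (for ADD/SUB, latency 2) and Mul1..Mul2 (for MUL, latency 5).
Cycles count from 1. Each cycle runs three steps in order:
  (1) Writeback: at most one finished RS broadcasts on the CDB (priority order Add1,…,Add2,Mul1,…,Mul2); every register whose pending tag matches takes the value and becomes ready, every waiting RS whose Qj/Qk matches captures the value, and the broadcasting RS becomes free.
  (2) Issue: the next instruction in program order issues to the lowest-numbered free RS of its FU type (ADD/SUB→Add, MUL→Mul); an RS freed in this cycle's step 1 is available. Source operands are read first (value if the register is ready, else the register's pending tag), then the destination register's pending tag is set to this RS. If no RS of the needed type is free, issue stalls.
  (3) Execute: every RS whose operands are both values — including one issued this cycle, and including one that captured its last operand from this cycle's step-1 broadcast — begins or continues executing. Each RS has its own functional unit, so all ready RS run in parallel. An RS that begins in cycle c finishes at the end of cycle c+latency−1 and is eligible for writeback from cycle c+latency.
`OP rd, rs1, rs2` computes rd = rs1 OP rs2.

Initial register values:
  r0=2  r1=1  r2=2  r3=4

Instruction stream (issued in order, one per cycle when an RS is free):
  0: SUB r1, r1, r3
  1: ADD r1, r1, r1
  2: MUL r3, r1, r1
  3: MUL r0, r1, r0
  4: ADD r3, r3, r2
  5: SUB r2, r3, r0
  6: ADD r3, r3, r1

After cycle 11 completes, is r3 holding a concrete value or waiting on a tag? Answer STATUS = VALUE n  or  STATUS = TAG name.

  c1: issue SUB r1<-Add1  regs: r0:2,r1:Add1,r2:2,r3:4
  c2: issue ADD r1<-Add2  regs: r0:2,r1:Add2,r2:2,r3:4
  c3: CDB Add1=-3; issue MUL r3<-Mul1  regs: r0:2,r1:Add2,r2:2,r3:Mul1
  c4: issue MUL r0<-Mul2  regs: r0:Mul2,r1:Add2,r2:2,r3:Mul1
  c5: CDB Add2=-6; issue ADD r3<-Add1  regs: r0:Mul2,r1:-6,r2:2,r3:Add1
  c6: issue SUB r2<-Add2  regs: r0:Mul2,r1:-6,r2:Add2,r3:Add1
  c7: stall  regs: r0:Mul2,r1:-6,r2:Add2,r3:Add1
  c8: stall  regs: r0:Mul2,r1:-6,r2:Add2,r3:Add1
  c9: stall  regs: r0:Mul2,r1:-6,r2:Add2,r3:Add1
  c10: CDB Mul1=36; stall  regs: r0:Mul2,r1:-6,r2:Add2,r3:Add1
  c11: CDB Mul2=-12; stall  regs: r0:-12,r1:-6,r2:Add2,r3:Add1

STATUS = TAG Add1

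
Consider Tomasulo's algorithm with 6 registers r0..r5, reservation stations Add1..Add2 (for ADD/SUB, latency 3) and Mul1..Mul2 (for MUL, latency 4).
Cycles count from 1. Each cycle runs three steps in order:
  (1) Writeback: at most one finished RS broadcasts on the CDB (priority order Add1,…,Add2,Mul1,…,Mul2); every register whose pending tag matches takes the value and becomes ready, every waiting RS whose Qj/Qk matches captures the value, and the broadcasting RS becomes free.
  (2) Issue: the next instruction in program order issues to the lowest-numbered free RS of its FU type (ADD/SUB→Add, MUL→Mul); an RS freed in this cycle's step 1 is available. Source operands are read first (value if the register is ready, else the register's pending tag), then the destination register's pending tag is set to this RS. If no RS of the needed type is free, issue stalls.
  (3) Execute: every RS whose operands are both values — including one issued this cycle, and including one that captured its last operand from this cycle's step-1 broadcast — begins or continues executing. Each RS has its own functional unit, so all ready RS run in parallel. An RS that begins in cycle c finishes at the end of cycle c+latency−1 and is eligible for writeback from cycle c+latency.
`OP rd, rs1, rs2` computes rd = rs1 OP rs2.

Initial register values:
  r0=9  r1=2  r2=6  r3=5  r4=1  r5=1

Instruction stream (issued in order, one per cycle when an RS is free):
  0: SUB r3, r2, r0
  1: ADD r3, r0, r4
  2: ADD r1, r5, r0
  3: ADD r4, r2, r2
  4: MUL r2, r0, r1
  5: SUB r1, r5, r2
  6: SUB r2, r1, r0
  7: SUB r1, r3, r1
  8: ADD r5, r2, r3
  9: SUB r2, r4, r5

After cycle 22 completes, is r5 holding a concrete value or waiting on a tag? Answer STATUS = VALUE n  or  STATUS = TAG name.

STATUS = VALUE -88

  c1: issue SUB r3<-Add1  regs: r0:9,r1:2,r2:6,r3:Add1,r4:1,r5:1
  c2: issue ADD r3<-Add2  regs: r0:9,r1:2,r2:6,r3:Add2,r4:1,r5:1
  c3: stall  regs: r0:9,r1:2,r2:6,r3:Add2,r4:1,r5:1
  c4: CDB Add1=-3; issue ADD r1<-Add1  regs: r0:9,r1:Add1,r2:6,r3:Add2,r4:1,r5:1
  c5: CDB Add2=10; issue ADD r4<-Add2  regs: r0:9,r1:Add1,r2:6,r3:10,r4:Add2,r5:1
  c6: issue MUL r2<-Mul1  regs: r0:9,r1:Add1,r2:Mul1,r3:10,r4:Add2,r5:1
  c7: CDB Add1=10; issue SUB r1<-Add1  regs: r0:9,r1:Add1,r2:Mul1,r3:10,r4:Add2,r5:1
  c8: CDB Add2=12; issue SUB r2<-Add2  regs: r0:9,r1:Add1,r2:Add2,r3:10,r4:12,r5:1
  c9: stall  regs: r0:9,r1:Add1,r2:Add2,r3:10,r4:12,r5:1
  c10: stall  regs: r0:9,r1:Add1,r2:Add2,r3:10,r4:12,r5:1
  c11: CDB Mul1=90; stall  regs: r0:9,r1:Add1,r2:Add2,r3:10,r4:12,r5:1
  c12: stall  regs: r0:9,r1:Add1,r2:Add2,r3:10,r4:12,r5:1
  c13: stall  regs: r0:9,r1:Add1,r2:Add2,r3:10,r4:12,r5:1
  c14: CDB Add1=-89; issue SUB r1<-Add1  regs: r0:9,r1:Add1,r2:Add2,r3:10,r4:12,r5:1
  c15: stall  regs: r0:9,r1:Add1,r2:Add2,r3:10,r4:12,r5:1
  c16: stall  regs: r0:9,r1:Add1,r2:Add2,r3:10,r4:12,r5:1
  c17: CDB Add1=99; issue ADD r5<-Add1  regs: r0:9,r1:99,r2:Add2,r3:10,r4:12,r5:Add1
  c18: CDB Add2=-98; issue SUB r2<-Add2  regs: r0:9,r1:99,r2:Add2,r3:10,r4:12,r5:Add1
  c19: -  regs: r0:9,r1:99,r2:Add2,r3:10,r4:12,r5:Add1
  c20: -  regs: r0:9,r1:99,r2:Add2,r3:10,r4:12,r5:Add1
  c21: CDB Add1=-88  regs: r0:9,r1:99,r2:Add2,r3:10,r4:12,r5:-88
  c22: -  regs: r0:9,r1:99,r2:Add2,r3:10,r4:12,r5:-88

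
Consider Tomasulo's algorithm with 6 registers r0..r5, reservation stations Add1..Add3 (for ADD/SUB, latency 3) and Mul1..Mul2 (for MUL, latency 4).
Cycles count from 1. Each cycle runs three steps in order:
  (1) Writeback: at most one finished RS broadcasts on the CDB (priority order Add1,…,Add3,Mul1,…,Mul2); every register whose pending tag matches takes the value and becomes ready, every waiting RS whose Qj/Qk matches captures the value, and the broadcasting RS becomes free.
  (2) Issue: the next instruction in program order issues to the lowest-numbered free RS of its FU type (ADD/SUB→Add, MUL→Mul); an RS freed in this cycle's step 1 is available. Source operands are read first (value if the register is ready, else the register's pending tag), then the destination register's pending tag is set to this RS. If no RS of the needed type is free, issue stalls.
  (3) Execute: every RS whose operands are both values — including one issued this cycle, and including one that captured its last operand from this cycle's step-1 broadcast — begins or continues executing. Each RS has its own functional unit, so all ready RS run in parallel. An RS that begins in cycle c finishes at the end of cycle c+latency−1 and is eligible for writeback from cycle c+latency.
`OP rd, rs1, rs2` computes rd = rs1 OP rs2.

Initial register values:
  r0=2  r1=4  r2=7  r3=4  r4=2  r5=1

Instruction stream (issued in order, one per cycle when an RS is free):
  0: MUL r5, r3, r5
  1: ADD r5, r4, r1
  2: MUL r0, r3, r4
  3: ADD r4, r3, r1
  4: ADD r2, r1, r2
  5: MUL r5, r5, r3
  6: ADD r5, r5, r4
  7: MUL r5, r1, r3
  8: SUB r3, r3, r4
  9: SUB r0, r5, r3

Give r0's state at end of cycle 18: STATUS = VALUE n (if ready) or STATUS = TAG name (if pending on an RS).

c1: issue MUL r5<-Mul1 | r0:2,r1:4,r2:7,r3:4,r4:2,r5:Mul1
c2: issue ADD r5<-Add1 | r0:2,r1:4,r2:7,r3:4,r4:2,r5:Add1
c3: issue MUL r0<-Mul2 | r0:Mul2,r1:4,r2:7,r3:4,r4:2,r5:Add1
c4: issue ADD r4<-Add2 | r0:Mul2,r1:4,r2:7,r3:4,r4:Add2,r5:Add1
c5: CDB Add1=6; issue ADD r2<-Add1 | r0:Mul2,r1:4,r2:Add1,r3:4,r4:Add2,r5:6
c6: CDB Mul1=4; issue MUL r5<-Mul1 | r0:Mul2,r1:4,r2:Add1,r3:4,r4:Add2,r5:Mul1
c7: CDB Add2=8; issue ADD r5<-Add2 | r0:Mul2,r1:4,r2:Add1,r3:4,r4:8,r5:Add2
c8: CDB Add1=11; stall | r0:Mul2,r1:4,r2:11,r3:4,r4:8,r5:Add2
c9: CDB Mul2=8; issue MUL r5<-Mul2 | r0:8,r1:4,r2:11,r3:4,r4:8,r5:Mul2
c10: CDB Mul1=24; issue SUB r3<-Add1 | r0:8,r1:4,r2:11,r3:Add1,r4:8,r5:Mul2
c11: issue SUB r0<-Add3 | r0:Add3,r1:4,r2:11,r3:Add1,r4:8,r5:Mul2
c12: - | r0:Add3,r1:4,r2:11,r3:Add1,r4:8,r5:Mul2
c13: CDB Add1=-4 | r0:Add3,r1:4,r2:11,r3:-4,r4:8,r5:Mul2
c14: CDB Add2=32 | r0:Add3,r1:4,r2:11,r3:-4,r4:8,r5:Mul2
c15: CDB Mul2=16 | r0:Add3,r1:4,r2:11,r3:-4,r4:8,r5:16
c16: - | r0:Add3,r1:4,r2:11,r3:-4,r4:8,r5:16
c17: - | r0:Add3,r1:4,r2:11,r3:-4,r4:8,r5:16
c18: CDB Add3=20 | r0:20,r1:4,r2:11,r3:-4,r4:8,r5:16

STATUS = VALUE 20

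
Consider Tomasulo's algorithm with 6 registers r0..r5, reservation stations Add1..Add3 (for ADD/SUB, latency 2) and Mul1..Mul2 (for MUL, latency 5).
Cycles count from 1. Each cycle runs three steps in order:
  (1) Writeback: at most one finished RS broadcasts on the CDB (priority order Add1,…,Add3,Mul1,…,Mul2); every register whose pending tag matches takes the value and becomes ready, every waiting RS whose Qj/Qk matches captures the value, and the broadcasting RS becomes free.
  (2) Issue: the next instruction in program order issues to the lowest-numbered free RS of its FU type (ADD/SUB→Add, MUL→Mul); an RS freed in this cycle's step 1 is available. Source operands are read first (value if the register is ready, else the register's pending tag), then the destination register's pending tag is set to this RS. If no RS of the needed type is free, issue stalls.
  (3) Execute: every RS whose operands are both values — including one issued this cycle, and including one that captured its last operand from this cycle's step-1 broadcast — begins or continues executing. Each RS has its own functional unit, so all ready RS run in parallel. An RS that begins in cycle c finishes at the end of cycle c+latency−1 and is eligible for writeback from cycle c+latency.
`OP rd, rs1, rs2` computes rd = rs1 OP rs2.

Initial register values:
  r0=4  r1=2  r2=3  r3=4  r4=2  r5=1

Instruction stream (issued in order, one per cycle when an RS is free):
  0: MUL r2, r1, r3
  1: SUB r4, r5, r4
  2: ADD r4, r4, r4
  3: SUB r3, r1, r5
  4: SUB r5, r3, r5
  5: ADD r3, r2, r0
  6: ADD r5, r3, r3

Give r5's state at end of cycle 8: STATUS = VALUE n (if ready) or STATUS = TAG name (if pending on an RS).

STATUS = TAG Add2

cycle 1: issue MUL r2<-Mul1 // r0:4,r1:2,r2:Mul1,r3:4,r4:2,r5:1
cycle 2: issue SUB r4<-Add1 // r0:4,r1:2,r2:Mul1,r3:4,r4:Add1,r5:1
cycle 3: issue ADD r4<-Add2 // r0:4,r1:2,r2:Mul1,r3:4,r4:Add2,r5:1
cycle 4: CDB Add1=-1; issue SUB r3<-Add1 // r0:4,r1:2,r2:Mul1,r3:Add1,r4:Add2,r5:1
cycle 5: issue SUB r5<-Add3 // r0:4,r1:2,r2:Mul1,r3:Add1,r4:Add2,r5:Add3
cycle 6: CDB Add1=1; issue ADD r3<-Add1 // r0:4,r1:2,r2:Mul1,r3:Add1,r4:Add2,r5:Add3
cycle 7: CDB Add2=-2; issue ADD r5<-Add2 // r0:4,r1:2,r2:Mul1,r3:Add1,r4:-2,r5:Add2
cycle 8: CDB Add3=0 // r0:4,r1:2,r2:Mul1,r3:Add1,r4:-2,r5:Add2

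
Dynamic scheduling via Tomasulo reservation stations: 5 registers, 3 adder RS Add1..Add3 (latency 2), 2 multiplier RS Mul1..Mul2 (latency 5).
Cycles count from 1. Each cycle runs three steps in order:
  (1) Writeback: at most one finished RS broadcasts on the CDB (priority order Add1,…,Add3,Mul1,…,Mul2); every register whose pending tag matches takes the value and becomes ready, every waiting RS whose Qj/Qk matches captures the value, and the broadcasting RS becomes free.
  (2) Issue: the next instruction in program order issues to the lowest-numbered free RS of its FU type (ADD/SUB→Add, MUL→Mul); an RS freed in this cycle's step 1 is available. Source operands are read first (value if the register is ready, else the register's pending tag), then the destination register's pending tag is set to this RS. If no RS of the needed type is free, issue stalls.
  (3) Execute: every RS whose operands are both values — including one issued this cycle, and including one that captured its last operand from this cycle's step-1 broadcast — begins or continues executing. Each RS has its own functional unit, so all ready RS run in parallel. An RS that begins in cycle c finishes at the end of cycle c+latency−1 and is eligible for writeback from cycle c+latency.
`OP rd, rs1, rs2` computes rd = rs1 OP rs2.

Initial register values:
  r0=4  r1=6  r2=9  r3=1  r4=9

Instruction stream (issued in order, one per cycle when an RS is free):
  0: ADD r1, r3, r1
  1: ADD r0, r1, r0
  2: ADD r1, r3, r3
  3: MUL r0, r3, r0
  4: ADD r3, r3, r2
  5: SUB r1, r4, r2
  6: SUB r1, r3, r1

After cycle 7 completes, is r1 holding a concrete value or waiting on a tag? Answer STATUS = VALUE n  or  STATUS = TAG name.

STATUS = TAG Add1

cycle 1: issue ADD r1<-Add1 // r0:4,r1:Add1,r2:9,r3:1,r4:9
cycle 2: issue ADD r0<-Add2 // r0:Add2,r1:Add1,r2:9,r3:1,r4:9
cycle 3: CDB Add1=7; issue ADD r1<-Add1 // r0:Add2,r1:Add1,r2:9,r3:1,r4:9
cycle 4: issue MUL r0<-Mul1 // r0:Mul1,r1:Add1,r2:9,r3:1,r4:9
cycle 5: CDB Add1=2; issue ADD r3<-Add1 // r0:Mul1,r1:2,r2:9,r3:Add1,r4:9
cycle 6: CDB Add2=11; issue SUB r1<-Add2 // r0:Mul1,r1:Add2,r2:9,r3:Add1,r4:9
cycle 7: CDB Add1=10; issue SUB r1<-Add1 // r0:Mul1,r1:Add1,r2:9,r3:10,r4:9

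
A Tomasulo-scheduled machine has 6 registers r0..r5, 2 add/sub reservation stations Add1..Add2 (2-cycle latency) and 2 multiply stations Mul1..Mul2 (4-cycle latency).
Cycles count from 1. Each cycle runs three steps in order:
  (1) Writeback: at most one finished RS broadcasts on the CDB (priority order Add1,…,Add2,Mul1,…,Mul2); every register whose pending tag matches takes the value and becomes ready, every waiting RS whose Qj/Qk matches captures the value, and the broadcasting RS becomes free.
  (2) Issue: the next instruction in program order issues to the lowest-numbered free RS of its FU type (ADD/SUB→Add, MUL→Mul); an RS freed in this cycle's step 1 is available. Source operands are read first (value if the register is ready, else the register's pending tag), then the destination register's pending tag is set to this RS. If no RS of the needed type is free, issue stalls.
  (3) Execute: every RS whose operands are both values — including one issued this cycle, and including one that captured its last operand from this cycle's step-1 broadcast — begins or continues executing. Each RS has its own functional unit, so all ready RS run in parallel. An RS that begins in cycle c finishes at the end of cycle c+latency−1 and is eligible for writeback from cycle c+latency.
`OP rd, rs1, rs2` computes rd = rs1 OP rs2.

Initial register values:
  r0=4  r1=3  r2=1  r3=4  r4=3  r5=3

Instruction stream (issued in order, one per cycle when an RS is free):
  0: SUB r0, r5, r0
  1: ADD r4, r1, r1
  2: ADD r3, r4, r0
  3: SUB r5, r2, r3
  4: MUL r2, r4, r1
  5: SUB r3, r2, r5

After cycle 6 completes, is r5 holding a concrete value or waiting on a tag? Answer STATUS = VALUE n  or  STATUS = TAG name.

STATUS = TAG Add2

  c1: issue SUB r0<-Add1  regs: r0:Add1,r1:3,r2:1,r3:4,r4:3,r5:3
  c2: issue ADD r4<-Add2  regs: r0:Add1,r1:3,r2:1,r3:4,r4:Add2,r5:3
  c3: CDB Add1=-1; issue ADD r3<-Add1  regs: r0:-1,r1:3,r2:1,r3:Add1,r4:Add2,r5:3
  c4: CDB Add2=6; issue SUB r5<-Add2  regs: r0:-1,r1:3,r2:1,r3:Add1,r4:6,r5:Add2
  c5: issue MUL r2<-Mul1  regs: r0:-1,r1:3,r2:Mul1,r3:Add1,r4:6,r5:Add2
  c6: CDB Add1=5; issue SUB r3<-Add1  regs: r0:-1,r1:3,r2:Mul1,r3:Add1,r4:6,r5:Add2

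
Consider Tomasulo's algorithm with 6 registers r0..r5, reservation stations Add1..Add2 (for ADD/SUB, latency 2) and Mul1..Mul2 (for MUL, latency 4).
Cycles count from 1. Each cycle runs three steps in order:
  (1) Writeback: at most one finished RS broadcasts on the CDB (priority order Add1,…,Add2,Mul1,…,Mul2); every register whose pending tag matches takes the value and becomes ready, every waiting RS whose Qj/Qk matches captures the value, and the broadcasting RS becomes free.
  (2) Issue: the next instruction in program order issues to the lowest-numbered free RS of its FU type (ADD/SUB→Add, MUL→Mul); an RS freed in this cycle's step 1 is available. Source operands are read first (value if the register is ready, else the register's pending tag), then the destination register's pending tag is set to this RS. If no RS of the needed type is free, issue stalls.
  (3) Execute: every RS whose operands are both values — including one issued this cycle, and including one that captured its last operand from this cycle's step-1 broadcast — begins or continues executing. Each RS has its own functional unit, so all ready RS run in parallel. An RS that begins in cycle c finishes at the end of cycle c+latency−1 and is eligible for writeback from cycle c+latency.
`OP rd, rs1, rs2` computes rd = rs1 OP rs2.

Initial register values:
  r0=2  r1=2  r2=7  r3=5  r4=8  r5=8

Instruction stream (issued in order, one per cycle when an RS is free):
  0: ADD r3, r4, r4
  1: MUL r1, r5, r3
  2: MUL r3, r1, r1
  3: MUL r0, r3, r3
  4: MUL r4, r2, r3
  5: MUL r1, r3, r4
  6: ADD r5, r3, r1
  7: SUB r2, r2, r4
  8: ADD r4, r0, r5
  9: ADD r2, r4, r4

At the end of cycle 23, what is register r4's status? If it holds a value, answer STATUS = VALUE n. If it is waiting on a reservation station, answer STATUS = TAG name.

STATUS = TAG Add2

cycle 1: issue ADD r3<-Add1 // r0:2,r1:2,r2:7,r3:Add1,r4:8,r5:8
cycle 2: issue MUL r1<-Mul1 // r0:2,r1:Mul1,r2:7,r3:Add1,r4:8,r5:8
cycle 3: CDB Add1=16; issue MUL r3<-Mul2 // r0:2,r1:Mul1,r2:7,r3:Mul2,r4:8,r5:8
cycle 4: stall // r0:2,r1:Mul1,r2:7,r3:Mul2,r4:8,r5:8
cycle 5: stall // r0:2,r1:Mul1,r2:7,r3:Mul2,r4:8,r5:8
cycle 6: stall // r0:2,r1:Mul1,r2:7,r3:Mul2,r4:8,r5:8
cycle 7: CDB Mul1=128; issue MUL r0<-Mul1 // r0:Mul1,r1:128,r2:7,r3:Mul2,r4:8,r5:8
cycle 8: stall // r0:Mul1,r1:128,r2:7,r3:Mul2,r4:8,r5:8
cycle 9: stall // r0:Mul1,r1:128,r2:7,r3:Mul2,r4:8,r5:8
cycle 10: stall // r0:Mul1,r1:128,r2:7,r3:Mul2,r4:8,r5:8
cycle 11: CDB Mul2=16384; issue MUL r4<-Mul2 // r0:Mul1,r1:128,r2:7,r3:16384,r4:Mul2,r5:8
cycle 12: stall // r0:Mul1,r1:128,r2:7,r3:16384,r4:Mul2,r5:8
cycle 13: stall // r0:Mul1,r1:128,r2:7,r3:16384,r4:Mul2,r5:8
cycle 14: stall // r0:Mul1,r1:128,r2:7,r3:16384,r4:Mul2,r5:8
cycle 15: CDB Mul1=268435456; issue MUL r1<-Mul1 // r0:268435456,r1:Mul1,r2:7,r3:16384,r4:Mul2,r5:8
cycle 16: CDB Mul2=114688; issue ADD r5<-Add1 // r0:268435456,r1:Mul1,r2:7,r3:16384,r4:114688,r5:Add1
cycle 17: issue SUB r2<-Add2 // r0:268435456,r1:Mul1,r2:Add2,r3:16384,r4:114688,r5:Add1
cycle 18: stall // r0:268435456,r1:Mul1,r2:Add2,r3:16384,r4:114688,r5:Add1
cycle 19: CDB Add2=-114681; issue ADD r4<-Add2 // r0:268435456,r1:Mul1,r2:-114681,r3:16384,r4:Add2,r5:Add1
cycle 20: CDB Mul1=1879048192; stall // r0:268435456,r1:1879048192,r2:-114681,r3:16384,r4:Add2,r5:Add1
cycle 21: stall // r0:268435456,r1:1879048192,r2:-114681,r3:16384,r4:Add2,r5:Add1
cycle 22: CDB Add1=1879064576; issue ADD r2<-Add1 // r0:268435456,r1:1879048192,r2:Add1,r3:16384,r4:Add2,r5:1879064576
cycle 23: - // r0:268435456,r1:1879048192,r2:Add1,r3:16384,r4:Add2,r5:1879064576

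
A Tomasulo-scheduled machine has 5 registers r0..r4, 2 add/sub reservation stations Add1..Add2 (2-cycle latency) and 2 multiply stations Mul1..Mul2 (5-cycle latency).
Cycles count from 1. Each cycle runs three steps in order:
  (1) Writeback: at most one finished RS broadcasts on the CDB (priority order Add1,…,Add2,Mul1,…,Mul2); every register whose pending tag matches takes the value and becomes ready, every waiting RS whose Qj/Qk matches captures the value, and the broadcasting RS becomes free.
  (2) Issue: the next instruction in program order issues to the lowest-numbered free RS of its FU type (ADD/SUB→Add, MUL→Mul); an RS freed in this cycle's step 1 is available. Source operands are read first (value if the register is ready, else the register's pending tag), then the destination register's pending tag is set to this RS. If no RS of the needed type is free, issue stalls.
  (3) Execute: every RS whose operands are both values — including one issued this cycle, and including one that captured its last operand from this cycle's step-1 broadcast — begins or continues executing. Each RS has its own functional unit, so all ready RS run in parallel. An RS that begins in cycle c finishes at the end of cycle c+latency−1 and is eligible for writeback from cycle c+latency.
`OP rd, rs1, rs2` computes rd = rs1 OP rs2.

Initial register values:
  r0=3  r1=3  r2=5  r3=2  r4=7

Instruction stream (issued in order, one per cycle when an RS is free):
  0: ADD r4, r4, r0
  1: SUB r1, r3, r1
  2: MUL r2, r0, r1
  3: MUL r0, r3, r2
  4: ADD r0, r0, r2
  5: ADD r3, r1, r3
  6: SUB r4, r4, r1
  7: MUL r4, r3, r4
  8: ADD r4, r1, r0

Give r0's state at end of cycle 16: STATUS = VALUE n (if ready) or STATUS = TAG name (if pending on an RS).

cycle 1: issue ADD r4<-Add1 // r0:3,r1:3,r2:5,r3:2,r4:Add1
cycle 2: issue SUB r1<-Add2 // r0:3,r1:Add2,r2:5,r3:2,r4:Add1
cycle 3: CDB Add1=10; issue MUL r2<-Mul1 // r0:3,r1:Add2,r2:Mul1,r3:2,r4:10
cycle 4: CDB Add2=-1; issue MUL r0<-Mul2 // r0:Mul2,r1:-1,r2:Mul1,r3:2,r4:10
cycle 5: issue ADD r0<-Add1 // r0:Add1,r1:-1,r2:Mul1,r3:2,r4:10
cycle 6: issue ADD r3<-Add2 // r0:Add1,r1:-1,r2:Mul1,r3:Add2,r4:10
cycle 7: stall // r0:Add1,r1:-1,r2:Mul1,r3:Add2,r4:10
cycle 8: CDB Add2=1; issue SUB r4<-Add2 // r0:Add1,r1:-1,r2:Mul1,r3:1,r4:Add2
cycle 9: CDB Mul1=-3; issue MUL r4<-Mul1 // r0:Add1,r1:-1,r2:-3,r3:1,r4:Mul1
cycle 10: CDB Add2=11; issue ADD r4<-Add2 // r0:Add1,r1:-1,r2:-3,r3:1,r4:Add2
cycle 11: - // r0:Add1,r1:-1,r2:-3,r3:1,r4:Add2
cycle 12: - // r0:Add1,r1:-1,r2:-3,r3:1,r4:Add2
cycle 13: - // r0:Add1,r1:-1,r2:-3,r3:1,r4:Add2
cycle 14: CDB Mul2=-6 // r0:Add1,r1:-1,r2:-3,r3:1,r4:Add2
cycle 15: CDB Mul1=11 // r0:Add1,r1:-1,r2:-3,r3:1,r4:Add2
cycle 16: CDB Add1=-9 // r0:-9,r1:-1,r2:-3,r3:1,r4:Add2

STATUS = VALUE -9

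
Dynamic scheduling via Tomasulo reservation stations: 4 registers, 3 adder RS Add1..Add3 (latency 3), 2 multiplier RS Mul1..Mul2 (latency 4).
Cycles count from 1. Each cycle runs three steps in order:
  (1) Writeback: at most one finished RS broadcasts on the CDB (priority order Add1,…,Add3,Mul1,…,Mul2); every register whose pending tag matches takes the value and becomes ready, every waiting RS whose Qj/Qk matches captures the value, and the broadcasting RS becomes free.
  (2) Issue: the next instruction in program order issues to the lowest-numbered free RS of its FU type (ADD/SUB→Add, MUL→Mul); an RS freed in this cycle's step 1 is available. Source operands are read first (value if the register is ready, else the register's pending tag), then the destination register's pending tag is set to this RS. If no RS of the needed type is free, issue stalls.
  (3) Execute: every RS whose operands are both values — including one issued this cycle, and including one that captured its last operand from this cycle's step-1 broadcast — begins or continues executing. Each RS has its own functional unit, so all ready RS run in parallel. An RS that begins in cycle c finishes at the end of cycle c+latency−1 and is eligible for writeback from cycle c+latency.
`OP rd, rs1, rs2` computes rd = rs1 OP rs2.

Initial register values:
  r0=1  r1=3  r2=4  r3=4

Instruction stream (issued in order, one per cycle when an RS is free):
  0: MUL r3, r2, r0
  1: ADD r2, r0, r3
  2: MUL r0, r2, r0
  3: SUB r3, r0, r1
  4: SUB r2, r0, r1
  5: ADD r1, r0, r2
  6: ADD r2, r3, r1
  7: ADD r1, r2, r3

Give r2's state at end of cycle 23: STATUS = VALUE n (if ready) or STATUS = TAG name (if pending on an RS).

STATUS = VALUE 9

c1: issue MUL r3<-Mul1 | r0:1,r1:3,r2:4,r3:Mul1
c2: issue ADD r2<-Add1 | r0:1,r1:3,r2:Add1,r3:Mul1
c3: issue MUL r0<-Mul2 | r0:Mul2,r1:3,r2:Add1,r3:Mul1
c4: issue SUB r3<-Add2 | r0:Mul2,r1:3,r2:Add1,r3:Add2
c5: CDB Mul1=4; issue SUB r2<-Add3 | r0:Mul2,r1:3,r2:Add3,r3:Add2
c6: stall | r0:Mul2,r1:3,r2:Add3,r3:Add2
c7: stall | r0:Mul2,r1:3,r2:Add3,r3:Add2
c8: CDB Add1=5; issue ADD r1<-Add1 | r0:Mul2,r1:Add1,r2:Add3,r3:Add2
c9: stall | r0:Mul2,r1:Add1,r2:Add3,r3:Add2
c10: stall | r0:Mul2,r1:Add1,r2:Add3,r3:Add2
c11: stall | r0:Mul2,r1:Add1,r2:Add3,r3:Add2
c12: CDB Mul2=5; stall | r0:5,r1:Add1,r2:Add3,r3:Add2
c13: stall | r0:5,r1:Add1,r2:Add3,r3:Add2
c14: stall | r0:5,r1:Add1,r2:Add3,r3:Add2
c15: CDB Add2=2; issue ADD r2<-Add2 | r0:5,r1:Add1,r2:Add2,r3:2
c16: CDB Add3=2; issue ADD r1<-Add3 | r0:5,r1:Add3,r2:Add2,r3:2
c17: - | r0:5,r1:Add3,r2:Add2,r3:2
c18: - | r0:5,r1:Add3,r2:Add2,r3:2
c19: CDB Add1=7 | r0:5,r1:Add3,r2:Add2,r3:2
c20: - | r0:5,r1:Add3,r2:Add2,r3:2
c21: - | r0:5,r1:Add3,r2:Add2,r3:2
c22: CDB Add2=9 | r0:5,r1:Add3,r2:9,r3:2
c23: - | r0:5,r1:Add3,r2:9,r3:2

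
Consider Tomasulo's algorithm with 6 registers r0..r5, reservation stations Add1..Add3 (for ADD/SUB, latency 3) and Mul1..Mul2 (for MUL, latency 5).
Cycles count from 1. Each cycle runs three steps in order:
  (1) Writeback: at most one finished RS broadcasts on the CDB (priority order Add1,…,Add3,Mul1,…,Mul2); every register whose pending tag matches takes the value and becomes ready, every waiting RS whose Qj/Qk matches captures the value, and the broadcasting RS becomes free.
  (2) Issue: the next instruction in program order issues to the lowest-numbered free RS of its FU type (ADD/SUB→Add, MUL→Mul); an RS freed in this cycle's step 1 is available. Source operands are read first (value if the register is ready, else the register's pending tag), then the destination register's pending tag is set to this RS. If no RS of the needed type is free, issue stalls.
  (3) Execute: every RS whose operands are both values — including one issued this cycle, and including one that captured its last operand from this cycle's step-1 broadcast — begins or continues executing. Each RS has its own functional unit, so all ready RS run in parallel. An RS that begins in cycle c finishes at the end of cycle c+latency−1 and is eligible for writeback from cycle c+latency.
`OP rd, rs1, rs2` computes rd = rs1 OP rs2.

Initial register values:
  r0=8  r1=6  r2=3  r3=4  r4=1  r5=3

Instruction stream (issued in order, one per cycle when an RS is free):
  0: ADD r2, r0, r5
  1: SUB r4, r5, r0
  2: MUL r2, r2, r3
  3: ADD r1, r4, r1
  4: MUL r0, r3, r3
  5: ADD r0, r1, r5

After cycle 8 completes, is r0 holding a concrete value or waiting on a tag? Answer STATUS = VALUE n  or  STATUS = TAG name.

STATUS = TAG Add2

cycle 1: issue ADD r2<-Add1 // r0:8,r1:6,r2:Add1,r3:4,r4:1,r5:3
cycle 2: issue SUB r4<-Add2 // r0:8,r1:6,r2:Add1,r3:4,r4:Add2,r5:3
cycle 3: issue MUL r2<-Mul1 // r0:8,r1:6,r2:Mul1,r3:4,r4:Add2,r5:3
cycle 4: CDB Add1=11; issue ADD r1<-Add1 // r0:8,r1:Add1,r2:Mul1,r3:4,r4:Add2,r5:3
cycle 5: CDB Add2=-5; issue MUL r0<-Mul2 // r0:Mul2,r1:Add1,r2:Mul1,r3:4,r4:-5,r5:3
cycle 6: issue ADD r0<-Add2 // r0:Add2,r1:Add1,r2:Mul1,r3:4,r4:-5,r5:3
cycle 7: - // r0:Add2,r1:Add1,r2:Mul1,r3:4,r4:-5,r5:3
cycle 8: CDB Add1=1 // r0:Add2,r1:1,r2:Mul1,r3:4,r4:-5,r5:3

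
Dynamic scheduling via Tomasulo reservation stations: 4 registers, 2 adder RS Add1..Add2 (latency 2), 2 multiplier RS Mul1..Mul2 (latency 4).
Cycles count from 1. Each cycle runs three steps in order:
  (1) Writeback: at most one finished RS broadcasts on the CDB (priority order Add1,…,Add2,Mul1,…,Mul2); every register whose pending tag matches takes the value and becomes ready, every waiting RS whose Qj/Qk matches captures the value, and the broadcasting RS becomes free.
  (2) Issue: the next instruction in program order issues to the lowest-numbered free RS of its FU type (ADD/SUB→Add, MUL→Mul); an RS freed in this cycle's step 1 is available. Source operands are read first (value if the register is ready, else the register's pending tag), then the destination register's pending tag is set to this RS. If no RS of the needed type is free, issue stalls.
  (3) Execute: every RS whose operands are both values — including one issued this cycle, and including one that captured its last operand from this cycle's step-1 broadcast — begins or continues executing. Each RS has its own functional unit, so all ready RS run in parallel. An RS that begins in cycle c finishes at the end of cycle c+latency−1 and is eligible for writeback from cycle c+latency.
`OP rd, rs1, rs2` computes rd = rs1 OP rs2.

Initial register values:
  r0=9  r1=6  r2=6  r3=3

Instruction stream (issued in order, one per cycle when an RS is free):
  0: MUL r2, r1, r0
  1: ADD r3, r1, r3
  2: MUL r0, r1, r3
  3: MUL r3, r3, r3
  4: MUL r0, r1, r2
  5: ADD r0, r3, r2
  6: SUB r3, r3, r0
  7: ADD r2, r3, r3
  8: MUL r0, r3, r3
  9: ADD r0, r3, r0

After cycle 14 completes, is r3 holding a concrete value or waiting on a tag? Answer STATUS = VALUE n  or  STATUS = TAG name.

cycle 1: issue MUL r2<-Mul1 // r0:9,r1:6,r2:Mul1,r3:3
cycle 2: issue ADD r3<-Add1 // r0:9,r1:6,r2:Mul1,r3:Add1
cycle 3: issue MUL r0<-Mul2 // r0:Mul2,r1:6,r2:Mul1,r3:Add1
cycle 4: CDB Add1=9; stall // r0:Mul2,r1:6,r2:Mul1,r3:9
cycle 5: CDB Mul1=54; issue MUL r3<-Mul1 // r0:Mul2,r1:6,r2:54,r3:Mul1
cycle 6: stall // r0:Mul2,r1:6,r2:54,r3:Mul1
cycle 7: stall // r0:Mul2,r1:6,r2:54,r3:Mul1
cycle 8: CDB Mul2=54; issue MUL r0<-Mul2 // r0:Mul2,r1:6,r2:54,r3:Mul1
cycle 9: CDB Mul1=81; issue ADD r0<-Add1 // r0:Add1,r1:6,r2:54,r3:81
cycle 10: issue SUB r3<-Add2 // r0:Add1,r1:6,r2:54,r3:Add2
cycle 11: CDB Add1=135; issue ADD r2<-Add1 // r0:135,r1:6,r2:Add1,r3:Add2
cycle 12: CDB Mul2=324; issue MUL r0<-Mul1 // r0:Mul1,r1:6,r2:Add1,r3:Add2
cycle 13: CDB Add2=-54; issue ADD r0<-Add2 // r0:Add2,r1:6,r2:Add1,r3:-54
cycle 14: - // r0:Add2,r1:6,r2:Add1,r3:-54

STATUS = VALUE -54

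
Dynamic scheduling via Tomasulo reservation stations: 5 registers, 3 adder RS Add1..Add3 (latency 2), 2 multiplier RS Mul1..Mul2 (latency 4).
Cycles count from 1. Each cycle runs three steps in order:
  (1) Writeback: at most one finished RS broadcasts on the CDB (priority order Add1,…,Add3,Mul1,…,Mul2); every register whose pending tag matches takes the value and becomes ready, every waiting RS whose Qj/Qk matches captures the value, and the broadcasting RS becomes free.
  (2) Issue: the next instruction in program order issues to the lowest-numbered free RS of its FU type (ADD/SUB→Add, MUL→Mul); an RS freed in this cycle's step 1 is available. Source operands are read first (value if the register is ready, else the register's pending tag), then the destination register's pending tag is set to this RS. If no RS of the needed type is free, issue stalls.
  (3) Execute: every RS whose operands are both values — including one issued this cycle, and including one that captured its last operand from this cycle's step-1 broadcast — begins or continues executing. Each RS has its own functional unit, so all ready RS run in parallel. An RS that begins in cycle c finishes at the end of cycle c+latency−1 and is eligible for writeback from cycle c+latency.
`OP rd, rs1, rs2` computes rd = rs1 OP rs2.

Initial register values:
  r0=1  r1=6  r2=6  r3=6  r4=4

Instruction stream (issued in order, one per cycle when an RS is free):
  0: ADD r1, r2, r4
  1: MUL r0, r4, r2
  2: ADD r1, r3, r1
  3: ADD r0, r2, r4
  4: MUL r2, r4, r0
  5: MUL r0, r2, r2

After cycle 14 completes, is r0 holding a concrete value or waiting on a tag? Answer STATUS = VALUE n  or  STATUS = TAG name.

STATUS = VALUE 1600

c1: issue ADD r1<-Add1 | r0:1,r1:Add1,r2:6,r3:6,r4:4
c2: issue MUL r0<-Mul1 | r0:Mul1,r1:Add1,r2:6,r3:6,r4:4
c3: CDB Add1=10; issue ADD r1<-Add1 | r0:Mul1,r1:Add1,r2:6,r3:6,r4:4
c4: issue ADD r0<-Add2 | r0:Add2,r1:Add1,r2:6,r3:6,r4:4
c5: CDB Add1=16; issue MUL r2<-Mul2 | r0:Add2,r1:16,r2:Mul2,r3:6,r4:4
c6: CDB Add2=10; stall | r0:10,r1:16,r2:Mul2,r3:6,r4:4
c7: CDB Mul1=24; issue MUL r0<-Mul1 | r0:Mul1,r1:16,r2:Mul2,r3:6,r4:4
c8: - | r0:Mul1,r1:16,r2:Mul2,r3:6,r4:4
c9: - | r0:Mul1,r1:16,r2:Mul2,r3:6,r4:4
c10: CDB Mul2=40 | r0:Mul1,r1:16,r2:40,r3:6,r4:4
c11: - | r0:Mul1,r1:16,r2:40,r3:6,r4:4
c12: - | r0:Mul1,r1:16,r2:40,r3:6,r4:4
c13: - | r0:Mul1,r1:16,r2:40,r3:6,r4:4
c14: CDB Mul1=1600 | r0:1600,r1:16,r2:40,r3:6,r4:4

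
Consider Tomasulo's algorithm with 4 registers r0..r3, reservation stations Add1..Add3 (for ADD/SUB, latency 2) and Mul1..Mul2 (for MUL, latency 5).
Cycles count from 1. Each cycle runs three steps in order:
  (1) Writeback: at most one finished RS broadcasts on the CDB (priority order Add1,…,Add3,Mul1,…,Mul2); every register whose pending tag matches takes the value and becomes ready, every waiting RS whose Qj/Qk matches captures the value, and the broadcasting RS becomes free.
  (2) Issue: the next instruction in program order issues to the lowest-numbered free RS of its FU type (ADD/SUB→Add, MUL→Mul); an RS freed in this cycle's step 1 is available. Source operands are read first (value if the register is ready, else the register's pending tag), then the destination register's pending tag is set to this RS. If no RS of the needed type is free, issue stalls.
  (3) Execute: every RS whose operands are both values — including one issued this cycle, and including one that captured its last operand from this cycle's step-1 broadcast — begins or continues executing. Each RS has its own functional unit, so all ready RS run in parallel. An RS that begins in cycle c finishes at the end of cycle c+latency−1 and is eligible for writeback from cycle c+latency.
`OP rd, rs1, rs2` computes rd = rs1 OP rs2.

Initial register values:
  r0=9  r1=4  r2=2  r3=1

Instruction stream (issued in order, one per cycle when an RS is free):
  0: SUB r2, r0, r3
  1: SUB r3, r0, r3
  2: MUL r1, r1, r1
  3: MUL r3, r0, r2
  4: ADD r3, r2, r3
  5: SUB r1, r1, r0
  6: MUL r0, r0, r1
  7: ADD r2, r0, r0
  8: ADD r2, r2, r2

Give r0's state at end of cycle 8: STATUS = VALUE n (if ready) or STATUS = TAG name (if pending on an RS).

STATUS = TAG Mul1

c1: issue SUB r2<-Add1 | r0:9,r1:4,r2:Add1,r3:1
c2: issue SUB r3<-Add2 | r0:9,r1:4,r2:Add1,r3:Add2
c3: CDB Add1=8; issue MUL r1<-Mul1 | r0:9,r1:Mul1,r2:8,r3:Add2
c4: CDB Add2=8; issue MUL r3<-Mul2 | r0:9,r1:Mul1,r2:8,r3:Mul2
c5: issue ADD r3<-Add1 | r0:9,r1:Mul1,r2:8,r3:Add1
c6: issue SUB r1<-Add2 | r0:9,r1:Add2,r2:8,r3:Add1
c7: stall | r0:9,r1:Add2,r2:8,r3:Add1
c8: CDB Mul1=16; issue MUL r0<-Mul1 | r0:Mul1,r1:Add2,r2:8,r3:Add1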